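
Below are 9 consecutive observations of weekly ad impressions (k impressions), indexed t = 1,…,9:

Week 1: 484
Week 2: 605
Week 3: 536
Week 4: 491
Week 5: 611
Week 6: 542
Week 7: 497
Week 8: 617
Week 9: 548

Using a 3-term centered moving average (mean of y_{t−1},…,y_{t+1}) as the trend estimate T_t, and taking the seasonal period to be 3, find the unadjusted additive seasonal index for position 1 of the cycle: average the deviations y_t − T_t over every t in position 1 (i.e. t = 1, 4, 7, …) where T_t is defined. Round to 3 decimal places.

-55.000

Season position 1 occurs at t = 4, 7 (where T_t is defined).
t=4: T_4 = 546.00000; y_4 − T_4 = 491 − 546.00000 = -55.00000
t=7: T_7 = 552.00000; y_7 − T_7 = 497 − 552.00000 = -55.00000
Mean deviation: (-55.00000 + -55.00000) / 2 = -55.000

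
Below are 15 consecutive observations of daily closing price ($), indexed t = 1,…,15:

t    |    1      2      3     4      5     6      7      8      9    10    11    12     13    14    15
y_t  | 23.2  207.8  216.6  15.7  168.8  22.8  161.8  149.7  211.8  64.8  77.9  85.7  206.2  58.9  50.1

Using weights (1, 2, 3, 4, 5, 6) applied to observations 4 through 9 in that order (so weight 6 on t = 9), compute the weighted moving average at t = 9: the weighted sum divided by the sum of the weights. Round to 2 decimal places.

Weighted sum: 1·15.7 + 2·168.8 + 3·22.8 + 4·161.8 + 5·149.7 + 6·211.8 = 15.7 + 337.6 + 68.4 + 647.2 + 748.5 + 1270.8 = 3088.2
Weight total: 1 + 2 + 3 + 4 + 5 + 6 = 21
WMA = 3088.2 / 21 = 147.06

147.06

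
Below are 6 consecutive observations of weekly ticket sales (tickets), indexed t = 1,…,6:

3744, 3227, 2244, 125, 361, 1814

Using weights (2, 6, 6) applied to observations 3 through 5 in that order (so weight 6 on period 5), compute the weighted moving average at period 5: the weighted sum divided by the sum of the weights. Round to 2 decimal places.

528.86

Weighted sum: 2·2244 + 6·125 + 6·361 = 4488 + 750 + 2166 = 7404
Weight total: 2 + 6 + 6 = 14
WMA = 7404 / 14 = 528.86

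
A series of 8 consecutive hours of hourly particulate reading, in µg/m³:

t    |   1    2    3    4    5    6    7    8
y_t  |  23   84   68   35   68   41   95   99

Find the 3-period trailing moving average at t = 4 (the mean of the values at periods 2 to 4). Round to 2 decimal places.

Sum of periods 2–4: 84 + 68 + 35 = 187
Divide by 3: 187 / 3 = 62.33

62.33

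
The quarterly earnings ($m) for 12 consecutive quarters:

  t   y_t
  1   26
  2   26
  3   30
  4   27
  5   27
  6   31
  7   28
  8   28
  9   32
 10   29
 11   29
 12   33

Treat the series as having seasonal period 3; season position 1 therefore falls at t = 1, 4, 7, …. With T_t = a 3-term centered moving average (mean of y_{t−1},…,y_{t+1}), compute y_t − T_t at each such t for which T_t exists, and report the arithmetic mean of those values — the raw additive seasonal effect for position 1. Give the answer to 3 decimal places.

Season position 1 occurs at t = 4, 7, 10 (where T_t is defined).
t=4: T_4 = 28.00000; y_4 − T_4 = 27 − 28.00000 = -1.00000
t=7: T_7 = 29.00000; y_7 − T_7 = 28 − 29.00000 = -1.00000
t=10: T_10 = 30.00000; y_10 − T_10 = 29 − 30.00000 = -1.00000
Mean deviation: (-1.00000 + -1.00000 + -1.00000) / 3 = -1.000

-1.000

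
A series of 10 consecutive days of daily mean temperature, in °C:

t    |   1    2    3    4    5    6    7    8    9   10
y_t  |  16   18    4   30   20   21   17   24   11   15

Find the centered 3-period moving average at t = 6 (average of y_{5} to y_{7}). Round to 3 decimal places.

19.333

Sum of periods 5–7: 20 + 21 + 17 = 58
Divide by 3: 58 / 3 = 19.333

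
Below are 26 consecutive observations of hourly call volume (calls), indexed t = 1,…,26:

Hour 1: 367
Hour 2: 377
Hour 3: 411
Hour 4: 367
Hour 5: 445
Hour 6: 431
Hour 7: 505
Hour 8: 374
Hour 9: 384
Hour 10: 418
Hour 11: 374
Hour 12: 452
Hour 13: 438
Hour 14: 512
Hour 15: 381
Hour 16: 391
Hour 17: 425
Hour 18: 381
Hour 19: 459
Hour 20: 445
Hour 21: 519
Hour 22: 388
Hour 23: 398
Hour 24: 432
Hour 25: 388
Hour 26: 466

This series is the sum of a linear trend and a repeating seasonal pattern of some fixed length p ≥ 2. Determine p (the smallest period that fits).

First differences y_{t+1} − y_t: 10, 34, -44, 78, -14, 74, -131, 10, 34, -44, 78, -14, 74, -131, 10, 34, …
The difference pattern repeats every 7 terms and not for any smaller step, so p = 7.

7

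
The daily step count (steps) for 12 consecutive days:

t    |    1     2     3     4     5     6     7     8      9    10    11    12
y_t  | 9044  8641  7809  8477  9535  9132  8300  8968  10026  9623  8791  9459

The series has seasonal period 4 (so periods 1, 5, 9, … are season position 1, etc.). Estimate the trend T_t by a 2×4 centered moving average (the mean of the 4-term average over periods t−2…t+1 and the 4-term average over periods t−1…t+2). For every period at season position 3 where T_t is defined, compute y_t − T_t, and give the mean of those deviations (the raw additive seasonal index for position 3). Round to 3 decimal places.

Season position 3 occurs at t = 3, 7 (where T_t is defined).
t=3: T_3 = 8554.12500; y_3 − T_3 = 7809 − 8554.12500 = -745.12500
t=7: T_7 = 9045.12500; y_7 − T_7 = 8300 − 9045.12500 = -745.12500
Mean deviation: (-745.12500 + -745.12500) / 2 = -745.125

-745.125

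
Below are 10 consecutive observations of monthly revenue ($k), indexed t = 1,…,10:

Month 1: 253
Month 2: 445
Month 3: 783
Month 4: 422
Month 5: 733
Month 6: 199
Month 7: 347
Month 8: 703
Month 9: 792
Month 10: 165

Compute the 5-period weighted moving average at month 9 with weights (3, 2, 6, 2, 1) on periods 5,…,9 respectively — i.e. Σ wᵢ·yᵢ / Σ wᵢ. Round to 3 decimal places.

Weighted sum: 3·733 + 2·199 + 6·347 + 2·703 + 1·792 = 2199 + 398 + 2082 + 1406 + 792 = 6877
Weight total: 3 + 2 + 6 + 2 + 1 = 14
WMA = 6877 / 14 = 491.214

491.214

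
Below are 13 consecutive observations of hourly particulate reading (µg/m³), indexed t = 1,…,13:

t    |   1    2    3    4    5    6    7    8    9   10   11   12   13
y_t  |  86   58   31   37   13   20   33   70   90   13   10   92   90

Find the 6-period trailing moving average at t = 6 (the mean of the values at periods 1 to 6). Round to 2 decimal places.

40.83

Sum of periods 1–6: 86 + 58 + 31 + 37 + 13 + 20 = 245
Divide by 6: 245 / 6 = 40.83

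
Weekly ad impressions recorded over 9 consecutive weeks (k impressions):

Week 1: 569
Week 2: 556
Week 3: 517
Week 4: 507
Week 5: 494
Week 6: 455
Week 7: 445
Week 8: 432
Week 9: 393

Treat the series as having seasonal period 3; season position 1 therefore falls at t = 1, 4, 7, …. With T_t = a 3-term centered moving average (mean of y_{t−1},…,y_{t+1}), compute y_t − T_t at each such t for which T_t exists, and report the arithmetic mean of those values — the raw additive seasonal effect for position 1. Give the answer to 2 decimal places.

1.00

Season position 1 occurs at t = 4, 7 (where T_t is defined).
t=4: T_4 = 506.0000; y_4 − T_4 = 507 − 506.0000 = 1.0000
t=7: T_7 = 444.0000; y_7 − T_7 = 445 − 444.0000 = 1.0000
Mean deviation: (1.0000 + 1.0000) / 2 = 1.00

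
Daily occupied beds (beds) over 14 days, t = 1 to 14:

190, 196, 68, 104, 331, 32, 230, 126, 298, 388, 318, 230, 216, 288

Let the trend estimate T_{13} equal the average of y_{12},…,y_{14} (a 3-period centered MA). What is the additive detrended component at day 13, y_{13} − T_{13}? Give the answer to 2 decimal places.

Trend T_13 = (230 + 216 + 288) / 3 = 734/3 = 244.6667
Detrended value: 216 − 244.6667 = -28.67

-28.67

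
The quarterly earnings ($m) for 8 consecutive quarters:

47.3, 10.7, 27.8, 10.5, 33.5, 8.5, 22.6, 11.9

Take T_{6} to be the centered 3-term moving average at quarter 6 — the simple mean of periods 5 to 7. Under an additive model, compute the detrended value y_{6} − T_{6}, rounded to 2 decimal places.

Trend T_6 = (33.5 + 8.5 + 22.6) / 3 = 64.6/3 = 21.5333
Detrended value: 8.5 − 21.5333 = -13.03

-13.03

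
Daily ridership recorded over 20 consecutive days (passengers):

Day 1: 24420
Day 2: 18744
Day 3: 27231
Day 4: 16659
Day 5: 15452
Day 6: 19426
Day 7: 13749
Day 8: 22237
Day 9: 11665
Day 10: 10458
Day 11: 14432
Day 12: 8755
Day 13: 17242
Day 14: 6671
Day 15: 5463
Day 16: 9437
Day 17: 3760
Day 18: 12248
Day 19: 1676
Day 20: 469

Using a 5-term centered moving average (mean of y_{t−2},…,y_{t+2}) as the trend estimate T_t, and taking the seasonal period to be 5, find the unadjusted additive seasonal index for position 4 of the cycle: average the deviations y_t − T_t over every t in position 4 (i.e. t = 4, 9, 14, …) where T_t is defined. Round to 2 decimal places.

-2843.07

Season position 4 occurs at t = 4, 9, 14 (where T_t is defined).
t=4: T_4 = 19502.4000; y_4 − T_4 = 16659 − 19502.4000 = -2843.4000
t=9: T_9 = 14508.2000; y_9 − T_9 = 11665 − 14508.2000 = -2843.2000
t=14: T_14 = 9513.6000; y_14 − T_14 = 6671 − 9513.6000 = -2842.6000
Mean deviation: (-2843.4000 + -2843.2000 + -2842.6000) / 3 = -2843.07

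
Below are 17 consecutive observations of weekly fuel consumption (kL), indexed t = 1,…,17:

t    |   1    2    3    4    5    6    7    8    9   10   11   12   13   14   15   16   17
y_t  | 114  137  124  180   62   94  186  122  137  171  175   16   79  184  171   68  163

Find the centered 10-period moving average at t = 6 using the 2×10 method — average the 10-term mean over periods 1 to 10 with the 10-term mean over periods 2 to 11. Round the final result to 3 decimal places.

135.750

Sum over 1–10: 114 + 137 + 124 + 180 + 62 + 94 + 186 + 122 + 137 + 171 = 1327
Sum over 2–11: 137 + 124 + 180 + 62 + 94 + 186 + 122 + 137 + 171 + 175 = 1388
CMA at t=6 = (1327 + 1388) / (2·10) = 2715 / 20 = 135.750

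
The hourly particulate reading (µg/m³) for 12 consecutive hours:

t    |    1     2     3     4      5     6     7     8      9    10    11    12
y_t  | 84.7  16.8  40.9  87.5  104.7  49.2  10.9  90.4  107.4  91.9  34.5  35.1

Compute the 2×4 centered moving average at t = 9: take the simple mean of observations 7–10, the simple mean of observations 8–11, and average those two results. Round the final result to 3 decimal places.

Sum over 7–10: 10.9 + 90.4 + 107.4 + 91.9 = 300.6
Sum over 8–11: 90.4 + 107.4 + 91.9 + 34.5 = 324.2
CMA at t=9 = (300.6 + 324.2) / (2·4) = 624.8 / 8 = 78.100

78.100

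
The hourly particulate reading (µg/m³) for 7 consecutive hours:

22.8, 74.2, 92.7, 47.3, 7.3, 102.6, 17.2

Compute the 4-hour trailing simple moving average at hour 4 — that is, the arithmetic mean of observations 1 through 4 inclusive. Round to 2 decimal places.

Sum of periods 1–4: 22.8 + 74.2 + 92.7 + 47.3 = 237.0
Divide by 4: 237.0 / 4 = 59.25

59.25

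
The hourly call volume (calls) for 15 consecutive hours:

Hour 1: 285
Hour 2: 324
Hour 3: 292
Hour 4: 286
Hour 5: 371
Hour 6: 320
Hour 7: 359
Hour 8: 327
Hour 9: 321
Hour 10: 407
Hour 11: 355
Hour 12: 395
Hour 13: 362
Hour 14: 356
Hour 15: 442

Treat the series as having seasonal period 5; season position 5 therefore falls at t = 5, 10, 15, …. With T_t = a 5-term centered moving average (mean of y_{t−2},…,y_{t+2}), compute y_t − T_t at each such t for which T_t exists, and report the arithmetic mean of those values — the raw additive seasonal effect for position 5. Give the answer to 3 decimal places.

45.700

Season position 5 occurs at t = 5, 10 (where T_t is defined).
t=5: T_5 = 325.60000; y_5 − T_5 = 371 − 325.60000 = 45.40000
t=10: T_10 = 361.00000; y_10 − T_10 = 407 − 361.00000 = 46.00000
Mean deviation: (45.40000 + 46.00000) / 2 = 45.700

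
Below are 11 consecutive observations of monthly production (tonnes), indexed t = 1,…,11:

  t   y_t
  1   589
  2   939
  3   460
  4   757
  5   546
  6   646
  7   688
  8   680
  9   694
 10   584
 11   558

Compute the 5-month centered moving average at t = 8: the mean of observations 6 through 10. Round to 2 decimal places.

658.40

Sum of periods 6–10: 646 + 688 + 680 + 694 + 584 = 3292
Divide by 5: 3292 / 5 = 658.40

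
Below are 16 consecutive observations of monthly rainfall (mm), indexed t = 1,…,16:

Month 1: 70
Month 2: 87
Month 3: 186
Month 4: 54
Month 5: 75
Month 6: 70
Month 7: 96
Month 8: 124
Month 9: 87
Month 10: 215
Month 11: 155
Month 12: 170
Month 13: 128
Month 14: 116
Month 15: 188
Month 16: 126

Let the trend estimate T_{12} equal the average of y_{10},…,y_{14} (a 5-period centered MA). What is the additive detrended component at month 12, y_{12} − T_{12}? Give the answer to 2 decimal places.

Trend T_12 = (215 + 155 + 170 + 128 + 116) / 5 = 784/5 = 156.8000
Detrended value: 170 − 156.8000 = 13.20

13.20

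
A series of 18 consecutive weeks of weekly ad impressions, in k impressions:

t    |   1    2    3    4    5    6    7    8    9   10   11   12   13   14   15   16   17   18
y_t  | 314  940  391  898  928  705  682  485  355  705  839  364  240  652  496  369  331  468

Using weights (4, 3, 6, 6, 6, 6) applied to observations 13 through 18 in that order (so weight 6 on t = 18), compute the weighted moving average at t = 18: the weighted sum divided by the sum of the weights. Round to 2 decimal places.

Weighted sum: 4·240 + 3·652 + 6·496 + 6·369 + 6·331 + 6·468 = 960 + 1956 + 2976 + 2214 + 1986 + 2808 = 12900
Weight total: 4 + 3 + 6 + 6 + 6 + 6 = 31
WMA = 12900 / 31 = 416.13

416.13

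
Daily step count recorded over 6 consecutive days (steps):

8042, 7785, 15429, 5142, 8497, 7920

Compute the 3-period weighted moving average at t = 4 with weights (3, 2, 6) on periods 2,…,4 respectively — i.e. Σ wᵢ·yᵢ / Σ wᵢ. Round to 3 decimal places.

Weighted sum: 3·7785 + 2·15429 + 6·5142 = 23355 + 30858 + 30852 = 85065
Weight total: 3 + 2 + 6 = 11
WMA = 85065 / 11 = 7733.182

7733.182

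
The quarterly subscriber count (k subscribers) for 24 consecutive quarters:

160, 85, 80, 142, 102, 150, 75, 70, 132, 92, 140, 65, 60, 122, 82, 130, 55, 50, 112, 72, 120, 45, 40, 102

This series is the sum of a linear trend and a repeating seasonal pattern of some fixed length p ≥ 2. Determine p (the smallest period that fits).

5

First differences y_{t+1} − y_t: -75, -5, 62, -40, 48, -75, -5, 62, -40, 48, -75, -5, …
The difference pattern repeats every 5 terms and not for any smaller step, so p = 5.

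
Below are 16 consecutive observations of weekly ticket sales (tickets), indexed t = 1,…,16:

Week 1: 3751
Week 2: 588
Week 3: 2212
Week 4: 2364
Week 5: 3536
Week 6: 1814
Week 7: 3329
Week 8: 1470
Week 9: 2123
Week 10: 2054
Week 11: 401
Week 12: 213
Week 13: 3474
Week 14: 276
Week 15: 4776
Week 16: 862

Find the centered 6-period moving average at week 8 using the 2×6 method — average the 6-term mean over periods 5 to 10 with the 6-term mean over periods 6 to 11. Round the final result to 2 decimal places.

Sum over 5–10: 3536 + 1814 + 3329 + 1470 + 2123 + 2054 = 14326
Sum over 6–11: 1814 + 3329 + 1470 + 2123 + 2054 + 401 = 11191
CMA at t=8 = (14326 + 11191) / (2·6) = 25517 / 12 = 2126.42

2126.42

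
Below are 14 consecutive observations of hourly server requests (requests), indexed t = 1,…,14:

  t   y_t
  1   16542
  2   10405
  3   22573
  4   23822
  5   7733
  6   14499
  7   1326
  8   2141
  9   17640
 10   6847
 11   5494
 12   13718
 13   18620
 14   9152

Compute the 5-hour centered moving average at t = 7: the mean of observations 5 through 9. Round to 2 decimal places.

8667.80

Sum of periods 5–9: 7733 + 14499 + 1326 + 2141 + 17640 = 43339
Divide by 5: 43339 / 5 = 8667.80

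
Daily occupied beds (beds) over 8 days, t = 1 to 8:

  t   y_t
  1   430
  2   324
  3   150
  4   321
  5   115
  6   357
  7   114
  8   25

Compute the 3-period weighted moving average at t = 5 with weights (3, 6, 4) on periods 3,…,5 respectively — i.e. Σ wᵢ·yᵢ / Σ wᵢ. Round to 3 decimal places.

Weighted sum: 3·150 + 6·321 + 4·115 = 450 + 1926 + 460 = 2836
Weight total: 3 + 6 + 4 = 13
WMA = 2836 / 13 = 218.154

218.154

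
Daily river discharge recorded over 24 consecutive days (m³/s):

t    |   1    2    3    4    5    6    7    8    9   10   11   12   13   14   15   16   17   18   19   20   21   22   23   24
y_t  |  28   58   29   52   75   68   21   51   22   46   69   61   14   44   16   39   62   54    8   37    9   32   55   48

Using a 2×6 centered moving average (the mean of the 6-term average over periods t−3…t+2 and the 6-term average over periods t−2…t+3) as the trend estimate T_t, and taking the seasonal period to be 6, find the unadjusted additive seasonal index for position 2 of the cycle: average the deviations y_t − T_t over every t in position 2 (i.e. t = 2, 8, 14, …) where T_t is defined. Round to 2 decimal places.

4.11

Season position 2 occurs at t = 8, 14, 20 (where T_t is defined).
t=8: T_8 = 46.6667; y_8 − T_8 = 51 − 46.6667 = 4.3333
t=14: T_14 = 39.9167; y_14 − T_14 = 44 − 39.9167 = 4.0833
t=20: T_20 = 33.0833; y_20 − T_20 = 37 − 33.0833 = 3.9167
Mean deviation: (4.3333 + 4.0833 + 3.9167) / 3 = 4.11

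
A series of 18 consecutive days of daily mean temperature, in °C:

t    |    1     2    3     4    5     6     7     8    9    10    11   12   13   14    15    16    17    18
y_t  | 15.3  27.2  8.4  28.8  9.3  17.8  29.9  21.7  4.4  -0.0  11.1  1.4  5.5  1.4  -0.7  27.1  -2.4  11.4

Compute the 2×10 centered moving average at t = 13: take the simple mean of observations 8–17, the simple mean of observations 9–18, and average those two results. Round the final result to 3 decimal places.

Sum over 8–17: 21.7 + 4.4 + (-0.0) + 11.1 + 1.4 + 5.5 + 1.4 + (-0.7) + 27.1 + (-2.4) = 69.5
Sum over 9–18: 4.4 + (-0.0) + 11.1 + 1.4 + 5.5 + 1.4 + (-0.7) + 27.1 + (-2.4) + 11.4 = 59.2
CMA at t=13 = (69.5 + 59.2) / (2·10) = 128.7 / 20 = 6.435

6.435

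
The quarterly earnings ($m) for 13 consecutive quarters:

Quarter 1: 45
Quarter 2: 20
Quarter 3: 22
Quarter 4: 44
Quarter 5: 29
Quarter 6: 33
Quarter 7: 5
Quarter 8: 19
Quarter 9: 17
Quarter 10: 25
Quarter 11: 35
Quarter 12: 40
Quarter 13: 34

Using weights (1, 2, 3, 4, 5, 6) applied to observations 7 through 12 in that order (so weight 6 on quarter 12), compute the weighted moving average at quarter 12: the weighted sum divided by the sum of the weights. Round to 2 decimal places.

29.00

Weighted sum: 1·5 + 2·19 + 3·17 + 4·25 + 5·35 + 6·40 = 5 + 38 + 51 + 100 + 175 + 240 = 609
Weight total: 1 + 2 + 3 + 4 + 5 + 6 = 21
WMA = 609 / 21 = 29.00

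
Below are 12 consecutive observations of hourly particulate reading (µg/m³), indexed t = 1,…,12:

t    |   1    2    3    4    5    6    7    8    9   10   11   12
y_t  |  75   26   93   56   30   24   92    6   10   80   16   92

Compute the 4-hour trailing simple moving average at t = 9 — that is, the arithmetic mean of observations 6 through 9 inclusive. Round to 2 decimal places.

33.00

Sum of periods 6–9: 24 + 92 + 6 + 10 = 132
Divide by 4: 132 / 4 = 33.00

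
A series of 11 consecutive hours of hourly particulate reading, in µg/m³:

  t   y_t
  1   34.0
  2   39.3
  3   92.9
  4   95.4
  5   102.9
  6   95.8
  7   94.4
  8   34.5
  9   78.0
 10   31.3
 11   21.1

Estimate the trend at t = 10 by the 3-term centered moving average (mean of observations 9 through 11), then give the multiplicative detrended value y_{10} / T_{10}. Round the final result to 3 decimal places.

Trend T_10 = (78.0 + 31.3 + 21.1) / 3 = 130.4/3 = 43.46667
Ratio to trend: 31.3 / 43.46667 = 0.720

0.720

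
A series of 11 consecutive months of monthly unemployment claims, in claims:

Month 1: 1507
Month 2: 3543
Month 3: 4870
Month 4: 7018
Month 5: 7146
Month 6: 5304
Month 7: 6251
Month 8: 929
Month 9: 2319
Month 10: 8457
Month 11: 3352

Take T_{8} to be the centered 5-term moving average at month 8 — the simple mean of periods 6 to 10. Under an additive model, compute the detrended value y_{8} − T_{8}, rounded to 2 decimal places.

Trend T_8 = (5304 + 6251 + 929 + 2319 + 8457) / 5 = 23260/5 = 4652.0000
Detrended value: 929 − 4652.0000 = -3723.00

-3723.00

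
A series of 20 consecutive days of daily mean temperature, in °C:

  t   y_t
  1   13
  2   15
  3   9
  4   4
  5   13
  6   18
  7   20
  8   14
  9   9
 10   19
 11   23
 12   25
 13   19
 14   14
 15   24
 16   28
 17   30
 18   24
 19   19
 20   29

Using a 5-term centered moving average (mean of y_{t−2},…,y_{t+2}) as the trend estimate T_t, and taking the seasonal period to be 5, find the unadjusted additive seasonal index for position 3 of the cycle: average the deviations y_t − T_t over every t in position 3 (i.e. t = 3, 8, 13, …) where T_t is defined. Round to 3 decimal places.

Season position 3 occurs at t = 3, 8, 13, 18 (where T_t is defined).
t=3: T_3 = 10.80000; y_3 − T_3 = 9 − 10.80000 = -1.80000
t=8: T_8 = 16.00000; y_8 − T_8 = 14 − 16.00000 = -2.00000
t=13: T_13 = 21.00000; y_13 − T_13 = 19 − 21.00000 = -2.00000
t=18: T_18 = 26.00000; y_18 − T_18 = 24 − 26.00000 = -2.00000
Mean deviation: (-1.80000 + -2.00000 + -2.00000 + -2.00000) / 4 = -1.950

-1.950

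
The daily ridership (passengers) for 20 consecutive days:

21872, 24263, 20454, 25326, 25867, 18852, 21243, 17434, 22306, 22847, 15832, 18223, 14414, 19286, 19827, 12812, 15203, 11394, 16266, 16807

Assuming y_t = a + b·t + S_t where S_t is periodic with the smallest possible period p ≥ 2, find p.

First differences y_{t+1} − y_t: 2391, -3809, 4872, 541, -7015, 2391, -3809, 4872, 541, -7015, 2391, -3809, …
The difference pattern repeats every 5 terms and not for any smaller step, so p = 5.

5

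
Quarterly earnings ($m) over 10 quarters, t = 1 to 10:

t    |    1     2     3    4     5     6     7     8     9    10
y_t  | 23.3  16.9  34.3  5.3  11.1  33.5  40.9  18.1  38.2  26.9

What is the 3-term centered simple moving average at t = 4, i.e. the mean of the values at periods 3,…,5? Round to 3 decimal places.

16.900

Sum of periods 3–5: 34.3 + 5.3 + 11.1 = 50.7
Divide by 3: 50.7 / 3 = 16.900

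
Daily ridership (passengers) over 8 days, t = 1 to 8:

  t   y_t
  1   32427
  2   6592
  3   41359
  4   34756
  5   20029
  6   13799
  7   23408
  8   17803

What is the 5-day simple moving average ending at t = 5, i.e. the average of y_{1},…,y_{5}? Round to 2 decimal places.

Sum of periods 1–5: 32427 + 6592 + 41359 + 34756 + 20029 = 135163
Divide by 5: 135163 / 5 = 27032.60

27032.60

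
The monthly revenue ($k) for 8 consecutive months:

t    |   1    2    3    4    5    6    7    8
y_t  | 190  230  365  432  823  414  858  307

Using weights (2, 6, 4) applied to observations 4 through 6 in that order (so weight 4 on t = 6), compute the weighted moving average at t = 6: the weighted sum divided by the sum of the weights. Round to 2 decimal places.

Weighted sum: 2·432 + 6·823 + 4·414 = 864 + 4938 + 1656 = 7458
Weight total: 2 + 6 + 4 = 12
WMA = 7458 / 12 = 621.50

621.50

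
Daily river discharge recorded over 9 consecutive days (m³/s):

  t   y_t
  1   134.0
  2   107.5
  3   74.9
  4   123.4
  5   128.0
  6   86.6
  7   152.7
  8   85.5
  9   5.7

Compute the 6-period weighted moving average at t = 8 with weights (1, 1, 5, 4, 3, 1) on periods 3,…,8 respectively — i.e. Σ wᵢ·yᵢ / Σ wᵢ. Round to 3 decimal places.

Weighted sum: 1·74.9 + 1·123.4 + 5·128.0 + 4·86.6 + 3·152.7 + 1·85.5 = 74.9 + 123.4 + 640.0 + 346.4 + 458.1 + 85.5 = 1728.3
Weight total: 1 + 1 + 5 + 4 + 3 + 1 = 15
WMA = 1728.3 / 15 = 115.220

115.220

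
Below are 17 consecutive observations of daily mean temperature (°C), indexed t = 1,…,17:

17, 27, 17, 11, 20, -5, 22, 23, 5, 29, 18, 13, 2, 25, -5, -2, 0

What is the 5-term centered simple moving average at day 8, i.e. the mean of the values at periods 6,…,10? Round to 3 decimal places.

Sum of periods 6–10: (-5) + 22 + 23 + 5 + 29 = 74
Divide by 5: 74 / 5 = 14.800

14.800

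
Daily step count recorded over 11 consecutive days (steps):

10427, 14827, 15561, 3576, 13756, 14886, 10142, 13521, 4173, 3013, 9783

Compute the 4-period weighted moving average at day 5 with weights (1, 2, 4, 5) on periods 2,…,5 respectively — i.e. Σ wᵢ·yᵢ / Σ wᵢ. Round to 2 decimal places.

10752.75

Weighted sum: 1·14827 + 2·15561 + 4·3576 + 5·13756 = 14827 + 31122 + 14304 + 68780 = 129033
Weight total: 1 + 2 + 4 + 5 = 12
WMA = 129033 / 12 = 10752.75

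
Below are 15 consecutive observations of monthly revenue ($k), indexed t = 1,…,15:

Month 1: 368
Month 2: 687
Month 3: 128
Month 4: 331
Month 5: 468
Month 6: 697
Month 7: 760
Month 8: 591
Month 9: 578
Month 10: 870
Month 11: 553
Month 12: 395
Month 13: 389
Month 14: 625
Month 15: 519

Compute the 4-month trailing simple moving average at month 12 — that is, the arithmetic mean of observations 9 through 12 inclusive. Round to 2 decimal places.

599.00

Sum of periods 9–12: 578 + 870 + 553 + 395 = 2396
Divide by 4: 2396 / 4 = 599.00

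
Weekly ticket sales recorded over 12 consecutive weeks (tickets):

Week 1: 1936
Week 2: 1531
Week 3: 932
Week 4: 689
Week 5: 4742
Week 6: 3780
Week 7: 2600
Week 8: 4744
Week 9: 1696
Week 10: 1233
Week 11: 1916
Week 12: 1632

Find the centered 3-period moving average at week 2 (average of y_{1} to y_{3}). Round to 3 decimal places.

1466.333

Sum of periods 1–3: 1936 + 1531 + 932 = 4399
Divide by 3: 4399 / 3 = 1466.333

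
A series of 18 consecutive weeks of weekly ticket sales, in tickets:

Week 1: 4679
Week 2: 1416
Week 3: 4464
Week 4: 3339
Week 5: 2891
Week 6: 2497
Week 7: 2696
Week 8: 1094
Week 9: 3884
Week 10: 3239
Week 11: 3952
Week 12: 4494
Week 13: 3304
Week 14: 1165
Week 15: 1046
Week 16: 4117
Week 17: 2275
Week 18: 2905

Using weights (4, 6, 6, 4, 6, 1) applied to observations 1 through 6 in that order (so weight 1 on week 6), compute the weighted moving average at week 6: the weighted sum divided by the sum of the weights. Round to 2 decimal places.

3229.44

Weighted sum: 4·4679 + 6·1416 + 6·4464 + 4·3339 + 6·2891 + 1·2497 = 18716 + 8496 + 26784 + 13356 + 17346 + 2497 = 87195
Weight total: 4 + 6 + 6 + 4 + 6 + 1 = 27
WMA = 87195 / 27 = 3229.44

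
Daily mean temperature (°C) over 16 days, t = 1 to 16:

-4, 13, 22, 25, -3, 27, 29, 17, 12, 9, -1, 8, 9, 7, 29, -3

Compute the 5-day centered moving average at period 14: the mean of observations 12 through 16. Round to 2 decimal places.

10.00

Sum of periods 12–16: 8 + 9 + 7 + 29 + (-3) = 50
Divide by 5: 50 / 5 = 10.00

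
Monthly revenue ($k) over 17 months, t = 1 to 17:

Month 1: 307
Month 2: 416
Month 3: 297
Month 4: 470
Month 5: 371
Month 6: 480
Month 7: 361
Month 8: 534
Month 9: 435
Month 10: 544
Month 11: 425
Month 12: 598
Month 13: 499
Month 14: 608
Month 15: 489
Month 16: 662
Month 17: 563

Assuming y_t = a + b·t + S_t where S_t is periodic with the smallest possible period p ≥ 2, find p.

4

First differences y_{t+1} − y_t: 109, -119, 173, -99, 109, -119, 173, -99, 109, -119, …
The difference pattern repeats every 4 terms and not for any smaller step, so p = 4.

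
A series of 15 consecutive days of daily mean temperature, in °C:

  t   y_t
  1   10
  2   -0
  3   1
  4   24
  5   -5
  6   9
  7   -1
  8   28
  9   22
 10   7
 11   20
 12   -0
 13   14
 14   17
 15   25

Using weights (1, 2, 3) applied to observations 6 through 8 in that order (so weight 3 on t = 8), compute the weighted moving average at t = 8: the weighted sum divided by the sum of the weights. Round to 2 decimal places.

Weighted sum: 1·9 + 2·-1 + 3·28 = 9 + -2 + 84 = 91
Weight total: 1 + 2 + 3 = 6
WMA = 91 / 6 = 15.17

15.17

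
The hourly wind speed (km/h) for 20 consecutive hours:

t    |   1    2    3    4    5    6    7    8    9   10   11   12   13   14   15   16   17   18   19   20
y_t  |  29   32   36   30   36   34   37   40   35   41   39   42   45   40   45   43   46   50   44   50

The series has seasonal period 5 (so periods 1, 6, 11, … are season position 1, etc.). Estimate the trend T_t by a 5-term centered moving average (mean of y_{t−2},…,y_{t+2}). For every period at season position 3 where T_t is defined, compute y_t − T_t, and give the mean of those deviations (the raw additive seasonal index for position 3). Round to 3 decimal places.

Season position 3 occurs at t = 3, 8, 13, 18 (where T_t is defined).
t=3: T_3 = 32.60000; y_3 − T_3 = 36 − 32.60000 = 3.40000
t=8: T_8 = 37.40000; y_8 − T_8 = 40 − 37.40000 = 2.60000
t=13: T_13 = 42.20000; y_13 − T_13 = 45 − 42.20000 = 2.80000
t=18: T_18 = 46.60000; y_18 − T_18 = 50 − 46.60000 = 3.40000
Mean deviation: (3.40000 + 2.60000 + 2.80000 + 3.40000) / 4 = 3.050

3.050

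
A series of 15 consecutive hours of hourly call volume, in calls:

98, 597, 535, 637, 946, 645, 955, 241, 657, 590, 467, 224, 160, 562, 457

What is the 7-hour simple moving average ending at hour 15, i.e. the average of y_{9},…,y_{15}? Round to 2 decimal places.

445.29

Sum of periods 9–15: 657 + 590 + 467 + 224 + 160 + 562 + 457 = 3117
Divide by 7: 3117 / 7 = 445.29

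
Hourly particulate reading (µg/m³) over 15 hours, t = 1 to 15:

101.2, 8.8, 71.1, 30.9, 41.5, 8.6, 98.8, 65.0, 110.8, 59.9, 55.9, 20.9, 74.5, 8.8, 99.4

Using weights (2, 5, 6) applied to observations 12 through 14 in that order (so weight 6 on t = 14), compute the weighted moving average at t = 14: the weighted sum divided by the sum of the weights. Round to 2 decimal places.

Weighted sum: 2·20.9 + 5·74.5 + 6·8.8 = 41.8 + 372.5 + 52.8 = 467.1
Weight total: 2 + 5 + 6 = 13
WMA = 467.1 / 13 = 35.93

35.93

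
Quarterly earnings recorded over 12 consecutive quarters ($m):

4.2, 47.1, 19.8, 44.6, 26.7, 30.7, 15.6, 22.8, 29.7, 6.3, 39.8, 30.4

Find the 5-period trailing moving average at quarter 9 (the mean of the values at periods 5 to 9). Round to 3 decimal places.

25.100

Sum of periods 5–9: 26.7 + 30.7 + 15.6 + 22.8 + 29.7 = 125.5
Divide by 5: 125.5 / 5 = 25.100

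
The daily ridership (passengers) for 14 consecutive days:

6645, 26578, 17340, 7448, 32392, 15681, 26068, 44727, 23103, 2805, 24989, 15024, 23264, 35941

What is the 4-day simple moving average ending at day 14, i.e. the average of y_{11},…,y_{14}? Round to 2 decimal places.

24804.50

Sum of periods 11–14: 24989 + 15024 + 23264 + 35941 = 99218
Divide by 4: 99218 / 4 = 24804.50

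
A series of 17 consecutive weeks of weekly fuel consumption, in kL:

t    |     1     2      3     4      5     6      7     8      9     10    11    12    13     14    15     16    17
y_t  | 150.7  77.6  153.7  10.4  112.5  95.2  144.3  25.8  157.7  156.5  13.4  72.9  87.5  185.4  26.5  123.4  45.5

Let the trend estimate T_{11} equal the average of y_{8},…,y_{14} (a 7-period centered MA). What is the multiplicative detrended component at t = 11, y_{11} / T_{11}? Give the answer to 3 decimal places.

Trend T_11 = (25.8 + 157.7 + 156.5 + 13.4 + 72.9 + 87.5 + 185.4) / 7 = 699.2/7 = 99.88571
Ratio to trend: 13.4 / 99.88571 = 0.134

0.134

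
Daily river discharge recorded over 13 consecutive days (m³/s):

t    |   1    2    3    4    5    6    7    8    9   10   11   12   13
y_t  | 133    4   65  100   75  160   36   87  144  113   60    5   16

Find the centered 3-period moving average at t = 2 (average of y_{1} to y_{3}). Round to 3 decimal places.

67.333

Sum of periods 1–3: 133 + 4 + 65 = 202
Divide by 3: 202 / 3 = 67.333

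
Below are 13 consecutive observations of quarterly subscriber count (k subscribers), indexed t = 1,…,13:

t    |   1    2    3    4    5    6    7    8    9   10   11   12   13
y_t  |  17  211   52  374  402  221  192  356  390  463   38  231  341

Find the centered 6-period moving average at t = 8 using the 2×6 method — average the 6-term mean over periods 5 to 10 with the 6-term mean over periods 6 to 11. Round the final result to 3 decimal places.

307.000

Sum over 5–10: 402 + 221 + 192 + 356 + 390 + 463 = 2024
Sum over 6–11: 221 + 192 + 356 + 390 + 463 + 38 = 1660
CMA at t=8 = (2024 + 1660) / (2·6) = 3684 / 12 = 307.000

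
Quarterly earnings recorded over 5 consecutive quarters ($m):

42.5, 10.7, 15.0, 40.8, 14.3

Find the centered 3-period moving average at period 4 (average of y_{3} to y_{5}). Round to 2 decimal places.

Sum of periods 3–5: 15.0 + 40.8 + 14.3 = 70.1
Divide by 3: 70.1 / 3 = 23.37

23.37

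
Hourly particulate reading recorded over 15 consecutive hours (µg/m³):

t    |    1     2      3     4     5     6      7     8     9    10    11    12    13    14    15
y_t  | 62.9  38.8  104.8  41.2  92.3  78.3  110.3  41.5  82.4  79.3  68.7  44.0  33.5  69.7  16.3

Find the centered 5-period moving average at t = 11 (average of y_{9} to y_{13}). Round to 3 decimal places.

61.580

Sum of periods 9–13: 82.4 + 79.3 + 68.7 + 44.0 + 33.5 = 307.9
Divide by 5: 307.9 / 5 = 61.580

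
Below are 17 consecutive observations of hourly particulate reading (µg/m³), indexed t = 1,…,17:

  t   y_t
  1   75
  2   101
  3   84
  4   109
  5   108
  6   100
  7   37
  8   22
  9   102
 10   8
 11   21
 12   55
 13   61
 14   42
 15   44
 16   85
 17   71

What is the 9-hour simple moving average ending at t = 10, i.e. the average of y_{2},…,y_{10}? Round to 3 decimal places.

74.556

Sum of periods 2–10: 101 + 84 + 109 + 108 + 100 + 37 + 22 + 102 + 8 = 671
Divide by 9: 671 / 9 = 74.556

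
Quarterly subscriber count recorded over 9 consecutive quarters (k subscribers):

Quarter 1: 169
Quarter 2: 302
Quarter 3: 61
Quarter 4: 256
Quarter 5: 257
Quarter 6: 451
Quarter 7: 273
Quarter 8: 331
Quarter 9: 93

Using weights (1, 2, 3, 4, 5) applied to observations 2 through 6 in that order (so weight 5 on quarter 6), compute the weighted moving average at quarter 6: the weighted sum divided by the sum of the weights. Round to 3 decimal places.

Weighted sum: 1·302 + 2·61 + 3·256 + 4·257 + 5·451 = 302 + 122 + 768 + 1028 + 2255 = 4475
Weight total: 1 + 2 + 3 + 4 + 5 = 15
WMA = 4475 / 15 = 298.333

298.333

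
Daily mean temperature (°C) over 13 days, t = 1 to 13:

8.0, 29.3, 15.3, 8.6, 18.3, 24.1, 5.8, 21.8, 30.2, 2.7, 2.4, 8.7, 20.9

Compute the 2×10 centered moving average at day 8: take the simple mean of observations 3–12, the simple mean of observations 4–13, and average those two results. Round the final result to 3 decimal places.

Sum over 3–12: 15.3 + 8.6 + 18.3 + 24.1 + 5.8 + 21.8 + 30.2 + 2.7 + 2.4 + 8.7 = 137.9
Sum over 4–13: 8.6 + 18.3 + 24.1 + 5.8 + 21.8 + 30.2 + 2.7 + 2.4 + 8.7 + 20.9 = 143.5
CMA at t=8 = (137.9 + 143.5) / (2·10) = 281.4 / 20 = 14.070

14.070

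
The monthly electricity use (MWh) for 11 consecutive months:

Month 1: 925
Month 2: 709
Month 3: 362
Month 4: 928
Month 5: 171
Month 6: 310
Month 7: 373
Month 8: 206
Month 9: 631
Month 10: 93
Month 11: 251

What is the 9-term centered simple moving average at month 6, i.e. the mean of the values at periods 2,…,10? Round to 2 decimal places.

Sum of periods 2–10: 709 + 362 + 928 + 171 + 310 + 373 + 206 + 631 + 93 = 3783
Divide by 9: 3783 / 9 = 420.33

420.33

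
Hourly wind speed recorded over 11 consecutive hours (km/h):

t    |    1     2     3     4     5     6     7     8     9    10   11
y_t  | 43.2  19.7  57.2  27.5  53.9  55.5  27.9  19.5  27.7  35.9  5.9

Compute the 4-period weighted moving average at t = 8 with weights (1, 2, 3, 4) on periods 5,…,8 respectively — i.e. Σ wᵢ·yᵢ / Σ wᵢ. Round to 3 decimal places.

32.660

Weighted sum: 1·53.9 + 2·55.5 + 3·27.9 + 4·19.5 = 53.9 + 111.0 + 83.7 + 78.0 = 326.6
Weight total: 1 + 2 + 3 + 4 = 10
WMA = 326.6 / 10 = 32.660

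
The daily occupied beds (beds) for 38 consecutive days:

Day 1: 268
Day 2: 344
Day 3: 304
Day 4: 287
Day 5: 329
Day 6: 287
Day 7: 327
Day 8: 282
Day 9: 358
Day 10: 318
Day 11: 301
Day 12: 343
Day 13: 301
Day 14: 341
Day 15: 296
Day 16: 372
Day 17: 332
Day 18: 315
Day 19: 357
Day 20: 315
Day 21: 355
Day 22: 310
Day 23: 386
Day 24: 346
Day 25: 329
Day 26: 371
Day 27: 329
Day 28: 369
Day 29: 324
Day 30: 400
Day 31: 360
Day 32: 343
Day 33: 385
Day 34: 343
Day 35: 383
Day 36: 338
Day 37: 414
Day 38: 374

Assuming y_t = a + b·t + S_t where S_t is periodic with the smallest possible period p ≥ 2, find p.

7

First differences y_{t+1} − y_t: 76, -40, -17, 42, -42, 40, -45, 76, -40, -17, 42, -42, 40, -45, 76, -40, …
The difference pattern repeats every 7 terms and not for any smaller step, so p = 7.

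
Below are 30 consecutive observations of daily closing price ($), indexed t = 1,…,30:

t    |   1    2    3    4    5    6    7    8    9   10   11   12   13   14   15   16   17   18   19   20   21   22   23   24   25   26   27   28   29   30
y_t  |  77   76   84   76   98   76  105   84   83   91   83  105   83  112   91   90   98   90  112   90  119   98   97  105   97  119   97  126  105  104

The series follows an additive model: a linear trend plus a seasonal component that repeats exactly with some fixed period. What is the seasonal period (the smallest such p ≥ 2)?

First differences y_{t+1} − y_t: -1, 8, -8, 22, -22, 29, -21, -1, 8, -8, 22, -22, 29, -21, -1, 8, …
The difference pattern repeats every 7 terms and not for any smaller step, so p = 7.

7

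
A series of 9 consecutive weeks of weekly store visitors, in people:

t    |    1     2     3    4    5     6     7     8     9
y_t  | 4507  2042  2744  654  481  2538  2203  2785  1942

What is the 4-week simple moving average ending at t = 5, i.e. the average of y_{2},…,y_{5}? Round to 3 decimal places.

1480.250

Sum of periods 2–5: 2042 + 2744 + 654 + 481 = 5921
Divide by 4: 5921 / 4 = 1480.250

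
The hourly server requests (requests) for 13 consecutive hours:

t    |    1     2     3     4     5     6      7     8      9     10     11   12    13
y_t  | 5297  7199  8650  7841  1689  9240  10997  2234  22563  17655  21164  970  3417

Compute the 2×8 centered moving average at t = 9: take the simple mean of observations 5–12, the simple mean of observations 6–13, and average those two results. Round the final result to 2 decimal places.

Sum over 5–12: 1689 + 9240 + 10997 + 2234 + 22563 + 17655 + 21164 + 970 = 86512
Sum over 6–13: 9240 + 10997 + 2234 + 22563 + 17655 + 21164 + 970 + 3417 = 88240
CMA at t=9 = (86512 + 88240) / (2·8) = 174752 / 16 = 10922.00

10922.00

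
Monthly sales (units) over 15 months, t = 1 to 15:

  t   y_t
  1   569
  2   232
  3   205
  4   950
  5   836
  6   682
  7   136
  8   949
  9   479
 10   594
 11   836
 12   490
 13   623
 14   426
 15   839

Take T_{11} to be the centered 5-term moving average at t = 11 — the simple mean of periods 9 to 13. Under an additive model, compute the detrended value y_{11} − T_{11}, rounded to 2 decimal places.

231.60

Trend T_11 = (479 + 594 + 836 + 490 + 623) / 5 = 3022/5 = 604.4000
Detrended value: 836 − 604.4000 = 231.60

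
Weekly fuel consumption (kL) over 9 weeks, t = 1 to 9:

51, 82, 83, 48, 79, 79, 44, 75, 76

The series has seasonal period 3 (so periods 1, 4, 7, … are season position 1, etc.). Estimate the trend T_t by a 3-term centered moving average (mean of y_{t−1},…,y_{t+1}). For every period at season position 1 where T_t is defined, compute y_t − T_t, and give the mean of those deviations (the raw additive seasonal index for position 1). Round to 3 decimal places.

Season position 1 occurs at t = 4, 7 (where T_t is defined).
t=4: T_4 = 70.00000; y_4 − T_4 = 48 − 70.00000 = -22.00000
t=7: T_7 = 66.00000; y_7 − T_7 = 44 − 66.00000 = -22.00000
Mean deviation: (-22.00000 + -22.00000) / 2 = -22.000

-22.000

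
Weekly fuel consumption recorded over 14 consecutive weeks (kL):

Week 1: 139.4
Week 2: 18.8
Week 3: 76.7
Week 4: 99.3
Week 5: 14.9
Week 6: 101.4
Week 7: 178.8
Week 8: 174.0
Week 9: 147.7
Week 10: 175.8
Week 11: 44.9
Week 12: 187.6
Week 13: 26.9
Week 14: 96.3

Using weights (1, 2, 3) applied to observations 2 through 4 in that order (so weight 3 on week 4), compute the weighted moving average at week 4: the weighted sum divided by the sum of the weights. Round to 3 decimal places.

Weighted sum: 1·18.8 + 2·76.7 + 3·99.3 = 18.8 + 153.4 + 297.9 = 470.1
Weight total: 1 + 2 + 3 = 6
WMA = 470.1 / 6 = 78.350

78.350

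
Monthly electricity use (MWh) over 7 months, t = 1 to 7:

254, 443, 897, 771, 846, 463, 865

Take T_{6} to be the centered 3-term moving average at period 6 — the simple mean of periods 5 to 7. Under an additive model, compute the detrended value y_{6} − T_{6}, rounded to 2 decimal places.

-261.67

Trend T_6 = (846 + 463 + 865) / 3 = 2174/3 = 724.6667
Detrended value: 463 − 724.6667 = -261.67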